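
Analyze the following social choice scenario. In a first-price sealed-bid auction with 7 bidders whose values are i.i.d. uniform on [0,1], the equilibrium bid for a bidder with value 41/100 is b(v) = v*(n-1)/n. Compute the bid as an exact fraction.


Step 1: The symmetric BNE bidding function is b(v) = v * (n-1) / n
Step 2: Substitute v = 41/100 and n = 7
Step 3: b = 41/100 * 6/7
Step 4: b = 123/350

123/350


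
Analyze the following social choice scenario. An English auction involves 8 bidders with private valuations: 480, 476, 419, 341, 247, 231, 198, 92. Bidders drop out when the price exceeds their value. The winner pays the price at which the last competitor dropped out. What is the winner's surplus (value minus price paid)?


Step 1: Identify the highest value: 480
Step 2: Identify the second-highest value: 476
Step 3: The final price = second-highest value = 476
Step 4: Surplus = 480 - 476 = 4

4


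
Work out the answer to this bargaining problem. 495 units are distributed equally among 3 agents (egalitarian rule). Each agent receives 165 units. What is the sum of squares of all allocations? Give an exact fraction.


Step 1: Each agent's share = 495/3 = 165
Step 2: Square of each share = (165)^2 = 27225
Step 3: Sum of squares = 3 * 27225 = 81675

81675


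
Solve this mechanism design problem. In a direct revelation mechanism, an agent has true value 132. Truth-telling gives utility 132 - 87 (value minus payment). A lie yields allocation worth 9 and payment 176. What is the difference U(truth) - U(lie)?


Step 1: U(truth) = value - payment = 132 - 87 = 45
Step 2: U(lie) = allocation - payment = 9 - 176 = -167
Step 3: IC gap = 45 - (-167) = 212

212


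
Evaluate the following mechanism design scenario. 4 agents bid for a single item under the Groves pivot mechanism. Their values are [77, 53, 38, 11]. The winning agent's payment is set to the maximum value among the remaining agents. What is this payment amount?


Step 1: The efficient winner is agent 0 with value 77
Step 2: Other agents' values: [53, 38, 11]
Step 3: Pivot payment = max(others) = 53
Step 4: The winner pays 53

53


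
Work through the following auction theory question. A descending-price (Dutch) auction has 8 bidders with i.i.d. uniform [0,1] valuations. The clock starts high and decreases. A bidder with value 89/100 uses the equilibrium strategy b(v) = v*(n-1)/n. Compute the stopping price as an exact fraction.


Step 1: Dutch auctions are strategically equivalent to first-price auctions
Step 2: The equilibrium bid is b(v) = v*(n-1)/n
Step 3: b = 89/100 * 7/8
Step 4: b = 623/800

623/800


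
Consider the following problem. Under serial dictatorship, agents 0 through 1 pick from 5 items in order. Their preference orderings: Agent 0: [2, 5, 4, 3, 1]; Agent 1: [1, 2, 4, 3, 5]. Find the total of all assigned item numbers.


Step 1: Agent 0 picks item 2
Step 2: Agent 1 picks item 1
Step 3: Sum = 2 + 1 = 3

3


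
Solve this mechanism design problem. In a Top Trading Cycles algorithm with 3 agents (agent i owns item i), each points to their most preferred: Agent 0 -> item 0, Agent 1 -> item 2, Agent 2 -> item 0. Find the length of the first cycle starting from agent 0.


Step 1: Trace the pointer graph from agent 0: 0 -> 0
Step 2: A cycle is detected when we revisit agent 0
Step 3: The cycle is: 0 -> 0
Step 4: Cycle length = 1

1


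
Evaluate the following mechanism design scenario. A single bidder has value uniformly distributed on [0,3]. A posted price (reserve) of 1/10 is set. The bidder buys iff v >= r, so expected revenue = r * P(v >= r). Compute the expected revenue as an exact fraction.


Step 1: Posted price r = 1/10, value support [0,3]
Step 2: P(v >= r) = (3 - 1/10)/3 = 29/30
Step 3: Expected revenue = r * P(v >= r) = 1/10 * 29/30
Step 4: Revenue = 29/300

29/300


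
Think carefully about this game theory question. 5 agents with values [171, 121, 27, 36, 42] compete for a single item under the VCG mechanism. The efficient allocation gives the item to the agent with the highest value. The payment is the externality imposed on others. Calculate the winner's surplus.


Step 1: The winner is the agent with the highest value: agent 0 with value 171
Step 2: Values of other agents: [121, 27, 36, 42]
Step 3: VCG payment = max of others' values = 121
Step 4: Surplus = 171 - 121 = 50

50


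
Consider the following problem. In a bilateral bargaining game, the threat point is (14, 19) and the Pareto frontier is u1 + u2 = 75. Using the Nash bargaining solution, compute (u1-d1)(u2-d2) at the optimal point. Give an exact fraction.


Step 1: The Nash solution splits surplus symmetrically above the disagreement point
Step 2: u1 = (total + d1 - d2)/2 = (75 + 14 - 19)/2 = 35
Step 3: u2 = (total - d1 + d2)/2 = (75 - 14 + 19)/2 = 40
Step 4: Nash product = (35 - 14) * (40 - 19)
Step 5: = 21 * 21 = 441

441


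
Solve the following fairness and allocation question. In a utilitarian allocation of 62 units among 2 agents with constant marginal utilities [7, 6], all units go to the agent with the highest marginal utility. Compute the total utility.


Step 1: The marginal utilities are [7, 6]
Step 2: The highest marginal utility is 7
Step 3: All 62 units go to that agent
Step 4: Total utility = 7 * 62 = 434

434


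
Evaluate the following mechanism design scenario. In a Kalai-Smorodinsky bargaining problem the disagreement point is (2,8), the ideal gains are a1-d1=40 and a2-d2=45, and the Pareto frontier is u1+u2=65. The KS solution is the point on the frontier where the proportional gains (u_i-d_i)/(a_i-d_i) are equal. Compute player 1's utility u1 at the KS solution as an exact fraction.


Step 1: At the KS point, (u1-d1)/r1 = (u2-d2)/r2 = t and u1+u2 = 65
Step 2: u1 = d1 + r1*t and u2 = d2 + r2*t, so (d1 + r1*t) + (d2 + r2*t) = 65
Step 3: t = (65 - 2 - 8)/(40 + 45) = 55/85 = 11/17
Step 4: u1 = d1 + r1*t = 2 + 40 * 11/17 = 474/17
Step 5: (Check: u2 = d2 + r2*t = 631/17; u1+u2 = 474/17 + 631/17 = 65, on the frontier.)

474/17


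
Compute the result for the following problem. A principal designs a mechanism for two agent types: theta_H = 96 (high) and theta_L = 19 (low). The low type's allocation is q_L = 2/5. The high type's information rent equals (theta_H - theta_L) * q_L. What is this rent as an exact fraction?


Step 1: theta_H - theta_L = 96 - 19 = 77
Step 2: Information rent = (theta_H - theta_L) * q_L
Step 3: = 77 * 2/5
Step 4: = 154/5

154/5


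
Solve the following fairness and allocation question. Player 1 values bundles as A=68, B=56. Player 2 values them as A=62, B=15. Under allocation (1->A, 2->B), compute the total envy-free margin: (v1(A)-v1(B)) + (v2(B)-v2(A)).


Step 1: Player 1's margin = v1(A) - v1(B) = 68 - 56 = 12
Step 2: Player 2's margin = v2(B) - v2(A) = 15 - 62 = -47
Step 3: Total margin = 12 + -47 = -35

-35


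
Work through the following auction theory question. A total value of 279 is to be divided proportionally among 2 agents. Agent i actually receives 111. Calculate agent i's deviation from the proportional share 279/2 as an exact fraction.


Step 1: Proportional share = 279/2
Step 2: Agent's actual allocation = 111
Step 3: Excess = 111 - 279/2 = -57/2

-57/2


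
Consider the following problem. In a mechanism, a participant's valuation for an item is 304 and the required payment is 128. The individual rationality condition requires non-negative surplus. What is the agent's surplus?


Step 1: Surplus = value - payment = 304 - 128 = 176
Step 2: IR is satisfied (surplus >= 0)

176


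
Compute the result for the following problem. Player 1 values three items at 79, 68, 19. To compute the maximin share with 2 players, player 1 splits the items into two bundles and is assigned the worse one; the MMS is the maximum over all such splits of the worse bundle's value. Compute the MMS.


Step 1: Item values = 79, 68, 19
Step 2: Enumerate all 2-bundle partitions and take the smaller bundle:
  Partition 1: {79} vs {68,19} -> bundles 79, 87; min = 79
  Partition 2: {68} vs {79,19} -> bundles 68, 98; min = 68
  Partition 3: {19} vs {79,68} -> bundles 19, 147; min = 19
Step 3: MMS = max(79, 68, 19) = 79

79


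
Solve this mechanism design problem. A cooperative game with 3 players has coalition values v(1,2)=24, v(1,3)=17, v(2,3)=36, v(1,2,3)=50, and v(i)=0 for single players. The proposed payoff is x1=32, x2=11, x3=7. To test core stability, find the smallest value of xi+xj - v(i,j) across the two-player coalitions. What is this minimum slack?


Step 1: Slack for coalition (1,2): x1+x2 - v12 = 43 - 24 = 19
Step 2: Slack for coalition (1,3): x1+x3 - v13 = 39 - 17 = 22
Step 3: Slack for coalition (2,3): x2+x3 - v23 = 18 - 36 = -18
Step 4: Minimum slack = min(19, 22, -18) = -18, attained by (2,3); coalition (2,3) can block (slack < 0), so the allocation is not in the core

-18


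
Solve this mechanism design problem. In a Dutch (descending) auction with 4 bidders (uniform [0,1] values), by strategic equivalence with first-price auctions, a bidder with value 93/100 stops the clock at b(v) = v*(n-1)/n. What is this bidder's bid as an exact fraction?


Step 1: Dutch auctions are strategically equivalent to first-price auctions
Step 2: The equilibrium bid is b(v) = v*(n-1)/n
Step 3: b = 93/100 * 3/4
Step 4: b = 279/400

279/400


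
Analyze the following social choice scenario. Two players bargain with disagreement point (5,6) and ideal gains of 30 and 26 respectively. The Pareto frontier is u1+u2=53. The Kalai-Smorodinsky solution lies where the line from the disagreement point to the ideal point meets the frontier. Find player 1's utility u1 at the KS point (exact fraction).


Step 1: At the KS point, (u1-d1)/r1 = (u2-d2)/r2 = t and u1+u2 = 53
Step 2: u1 = d1 + r1*t and u2 = d2 + r2*t, so (d1 + r1*t) + (d2 + r2*t) = 53
Step 3: t = (53 - 5 - 6)/(30 + 26) = 42/56 = 3/4
Step 4: u1 = d1 + r1*t = 5 + 30 * 3/4 = 55/2
Step 5: (Check: u2 = d2 + r2*t = 51/2; u1+u2 = 55/2 + 51/2 = 53, on the frontier.)

55/2


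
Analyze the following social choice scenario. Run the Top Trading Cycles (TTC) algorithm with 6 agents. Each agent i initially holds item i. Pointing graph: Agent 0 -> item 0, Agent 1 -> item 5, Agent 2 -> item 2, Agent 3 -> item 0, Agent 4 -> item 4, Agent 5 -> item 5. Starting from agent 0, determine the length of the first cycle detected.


Step 1: Trace the pointer graph from agent 0: 0 -> 0
Step 2: A cycle is detected when we revisit agent 0
Step 3: The cycle is: 0 -> 0
Step 4: Cycle length = 1

1


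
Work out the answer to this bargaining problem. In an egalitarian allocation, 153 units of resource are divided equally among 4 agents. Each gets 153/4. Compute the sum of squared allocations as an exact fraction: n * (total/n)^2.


Step 1: Each agent's share = 153/4
Step 2: Square of each share = (153/4)^2 = 23409/16
Step 3: Sum of squares = 4 * 23409/16 = 23409/4

23409/4


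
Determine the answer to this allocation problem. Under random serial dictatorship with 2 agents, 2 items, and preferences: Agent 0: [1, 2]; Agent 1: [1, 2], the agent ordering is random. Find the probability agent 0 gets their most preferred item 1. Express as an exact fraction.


Step 1: Agent 0 wants item 1
Step 2: There are 2 possible orderings of agents
Step 3: In 1 orderings, agent 0 gets item 1
Step 4: Probability = 1/2

1/2


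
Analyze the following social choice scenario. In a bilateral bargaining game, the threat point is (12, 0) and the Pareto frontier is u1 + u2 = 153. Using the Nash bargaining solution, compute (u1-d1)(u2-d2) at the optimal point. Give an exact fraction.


Step 1: The Nash solution splits surplus symmetrically above the disagreement point
Step 2: u1 = (total + d1 - d2)/2 = (153 + 12 - 0)/2 = 165/2
Step 3: u2 = (total - d1 + d2)/2 = (153 - 12 + 0)/2 = 141/2
Step 4: Nash product = (165/2 - 12) * (141/2 - 0)
Step 5: = 141/2 * 141/2 = 19881/4

19881/4


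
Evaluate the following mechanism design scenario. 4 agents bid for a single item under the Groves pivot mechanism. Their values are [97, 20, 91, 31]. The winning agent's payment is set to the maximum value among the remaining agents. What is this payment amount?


Step 1: The efficient winner is agent 0 with value 97
Step 2: Other agents' values: [20, 91, 31]
Step 3: Pivot payment = max(others) = 91
Step 4: The winner pays 91

91


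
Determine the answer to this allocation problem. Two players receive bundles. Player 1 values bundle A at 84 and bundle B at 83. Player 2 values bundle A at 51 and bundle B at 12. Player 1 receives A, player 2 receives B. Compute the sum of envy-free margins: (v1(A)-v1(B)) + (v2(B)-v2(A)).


Step 1: Player 1's margin = v1(A) - v1(B) = 84 - 83 = 1
Step 2: Player 2's margin = v2(B) - v2(A) = 12 - 51 = -39
Step 3: Total margin = 1 + -39 = -38

-38


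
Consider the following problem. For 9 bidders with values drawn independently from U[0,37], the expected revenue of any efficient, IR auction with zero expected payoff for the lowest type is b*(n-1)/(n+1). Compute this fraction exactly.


Step 1: By Revenue Equivalence, expected revenue = b*(n-1)/(n+1)
Step 2: Substituting n = 9, b = 37
Step 3: Revenue = 37*(9-1)/(9+1) = 37*8/10
Step 4: Revenue = 296/10 = 148/5

148/5


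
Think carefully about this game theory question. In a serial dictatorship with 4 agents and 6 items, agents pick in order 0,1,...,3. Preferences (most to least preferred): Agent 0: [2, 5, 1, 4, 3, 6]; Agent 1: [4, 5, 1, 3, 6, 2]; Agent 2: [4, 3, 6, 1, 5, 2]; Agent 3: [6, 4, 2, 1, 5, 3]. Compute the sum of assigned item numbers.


Step 1: Agent 0 picks item 2
Step 2: Agent 1 picks item 4
Step 3: Agent 2 picks item 3
Step 4: Agent 3 picks item 6
Step 5: Sum = 2 + 4 + 3 + 6 = 15

15


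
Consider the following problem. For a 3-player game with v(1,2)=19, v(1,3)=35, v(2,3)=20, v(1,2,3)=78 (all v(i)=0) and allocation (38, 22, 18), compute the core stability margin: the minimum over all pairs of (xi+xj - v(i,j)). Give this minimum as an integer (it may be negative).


Step 1: Slack for coalition (1,2): x1+x2 - v12 = 60 - 19 = 41
Step 2: Slack for coalition (1,3): x1+x3 - v13 = 56 - 35 = 21
Step 3: Slack for coalition (2,3): x2+x3 - v23 = 40 - 20 = 20
Step 4: Minimum slack = min(41, 21, 20) = 20, attained by (2,3); no pair can gain by deviating, so the allocation is in the core

20


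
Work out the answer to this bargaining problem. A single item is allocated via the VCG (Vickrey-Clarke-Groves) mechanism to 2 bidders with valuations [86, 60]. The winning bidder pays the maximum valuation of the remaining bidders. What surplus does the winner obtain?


Step 1: The winner is the agent with the highest value: agent 0 with value 86
Step 2: Values of other agents: [60]
Step 3: VCG payment = max of others' values = 60
Step 4: Surplus = 86 - 60 = 26

26


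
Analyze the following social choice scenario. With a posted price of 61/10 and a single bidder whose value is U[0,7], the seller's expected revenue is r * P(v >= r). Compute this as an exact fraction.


Step 1: Posted price r = 61/10, value support [0,7]
Step 2: P(v >= r) = (7 - 61/10)/7 = 9/70
Step 3: Expected revenue = r * P(v >= r) = 61/10 * 9/70
Step 4: Revenue = 549/700

549/700


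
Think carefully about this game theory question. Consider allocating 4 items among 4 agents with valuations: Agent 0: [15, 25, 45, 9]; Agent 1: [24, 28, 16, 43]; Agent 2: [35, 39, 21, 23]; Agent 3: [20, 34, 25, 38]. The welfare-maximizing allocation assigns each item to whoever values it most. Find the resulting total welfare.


Step 1: For each item, find the maximum value among all agents.
Step 2: Item 0 -> Agent 2 (value 35)
Step 3: Item 1 -> Agent 2 (value 39)
Step 4: Item 2 -> Agent 0 (value 45)
Step 5: Item 3 -> Agent 1 (value 43)
Step 6: Total welfare = 35 + 39 + 45 + 43 = 162

162


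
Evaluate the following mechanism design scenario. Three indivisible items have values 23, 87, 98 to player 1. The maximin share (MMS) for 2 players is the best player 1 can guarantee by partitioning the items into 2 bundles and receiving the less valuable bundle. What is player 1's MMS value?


Step 1: Item values = 23, 87, 98
Step 2: Enumerate all 2-bundle partitions and take the smaller bundle:
  Partition 1: {23} vs {87,98} -> bundles 23, 185; min = 23
  Partition 2: {87} vs {23,98} -> bundles 87, 121; min = 87
  Partition 3: {98} vs {23,87} -> bundles 98, 110; min = 98
Step 3: MMS = max(23, 87, 98) = 98

98


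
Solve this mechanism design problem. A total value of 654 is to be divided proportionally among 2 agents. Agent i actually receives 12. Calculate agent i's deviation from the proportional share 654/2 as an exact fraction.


Step 1: Proportional share = 654/2 = 327
Step 2: Agent's actual allocation = 12
Step 3: Excess = 12 - 327 = -315

-315


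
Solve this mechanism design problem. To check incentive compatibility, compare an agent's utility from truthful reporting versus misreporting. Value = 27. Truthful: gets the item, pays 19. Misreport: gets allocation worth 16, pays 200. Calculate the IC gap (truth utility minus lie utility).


Step 1: U(truth) = value - payment = 27 - 19 = 8
Step 2: U(lie) = allocation - payment = 16 - 200 = -184
Step 3: IC gap = 8 - (-184) = 192

192


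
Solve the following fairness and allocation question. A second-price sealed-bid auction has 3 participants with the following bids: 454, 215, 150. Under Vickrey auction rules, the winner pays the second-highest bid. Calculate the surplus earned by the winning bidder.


Step 1: Sort bids in descending order: 454, 215, 150
Step 2: The winning bid is the highest: 454
Step 3: The payment equals the second-highest bid: 215
Step 4: Surplus = winner's bid - payment = 454 - 215 = 239

239


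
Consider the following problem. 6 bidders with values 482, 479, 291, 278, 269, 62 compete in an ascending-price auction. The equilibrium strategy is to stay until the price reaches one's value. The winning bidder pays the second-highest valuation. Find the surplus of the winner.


Step 1: Identify the highest value: 482
Step 2: Identify the second-highest value: 479
Step 3: The final price = second-highest value = 479
Step 4: Surplus = 482 - 479 = 3

3


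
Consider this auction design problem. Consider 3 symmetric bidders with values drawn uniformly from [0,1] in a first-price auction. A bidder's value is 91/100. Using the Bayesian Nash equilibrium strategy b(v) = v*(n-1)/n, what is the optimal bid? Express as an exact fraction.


Step 1: The symmetric BNE bidding function is b(v) = v * (n-1) / n
Step 2: Substitute v = 91/100 and n = 3
Step 3: b = 91/100 * 2/3
Step 4: b = 91/150

91/150


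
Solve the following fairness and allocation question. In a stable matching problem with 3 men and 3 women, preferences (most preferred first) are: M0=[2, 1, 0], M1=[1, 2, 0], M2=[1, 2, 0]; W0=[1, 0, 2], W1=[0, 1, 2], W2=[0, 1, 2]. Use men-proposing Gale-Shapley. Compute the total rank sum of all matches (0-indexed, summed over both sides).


Step 1: Run Gale-Shapley (men propose, women hold best offer):
  M0 proposes to W2; she accepts
  M1 proposes to W1; she accepts
  M2 proposes to W1; rejected
  M2 proposes to W2; rejected
  M2 proposes to W0; she accepts
Step 2: Final matching: W0-M2, W1-M1, W2-M0
Step 3: 0-indexed ranks (man's rank of his match, then woman's): 2 + 2 + 0 + 1 + 0 + 0
Step 4: Total rank sum = 5

5


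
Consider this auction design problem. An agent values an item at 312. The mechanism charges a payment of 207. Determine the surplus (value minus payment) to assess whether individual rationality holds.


Step 1: Surplus = value - payment = 312 - 207 = 105
Step 2: IR is satisfied (surplus >= 0)

105


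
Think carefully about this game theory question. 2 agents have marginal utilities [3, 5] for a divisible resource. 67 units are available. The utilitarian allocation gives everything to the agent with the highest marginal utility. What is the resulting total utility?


Step 1: The marginal utilities are [3, 5]
Step 2: The highest marginal utility is 5
Step 3: All 67 units go to that agent
Step 4: Total utility = 5 * 67 = 335

335


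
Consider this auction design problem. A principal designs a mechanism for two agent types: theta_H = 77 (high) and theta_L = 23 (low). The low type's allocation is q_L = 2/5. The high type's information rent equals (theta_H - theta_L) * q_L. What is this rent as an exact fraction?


Step 1: theta_H - theta_L = 77 - 23 = 54
Step 2: Information rent = (theta_H - theta_L) * q_L
Step 3: = 54 * 2/5
Step 4: = 108/5

108/5


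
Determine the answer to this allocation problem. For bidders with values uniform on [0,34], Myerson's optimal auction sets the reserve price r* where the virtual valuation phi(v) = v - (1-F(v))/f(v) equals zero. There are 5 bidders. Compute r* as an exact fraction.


Step 1: For U[0,34], F(v) = v/34 and f(v) = 1/34
Step 2: phi(v) = v - (1 - v/34)/(1/34) = v - (34 - v) = 2v - 34
Step 3: Set phi(r*) = 0: 2r* - 34 = 0
Step 4: r* = 34/2 = 17 (the number of bidders n = 5 does not enter)

17


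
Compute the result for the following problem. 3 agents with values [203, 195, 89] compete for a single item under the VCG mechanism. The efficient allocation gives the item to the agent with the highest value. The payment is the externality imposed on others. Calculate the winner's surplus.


Step 1: The winner is the agent with the highest value: agent 0 with value 203
Step 2: Values of other agents: [195, 89]
Step 3: VCG payment = max of others' values = 195
Step 4: Surplus = 203 - 195 = 8

8


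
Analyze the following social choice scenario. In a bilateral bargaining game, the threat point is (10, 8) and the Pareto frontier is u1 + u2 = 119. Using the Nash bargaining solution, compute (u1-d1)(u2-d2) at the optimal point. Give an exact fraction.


Step 1: The Nash solution splits surplus symmetrically above the disagreement point
Step 2: u1 = (total + d1 - d2)/2 = (119 + 10 - 8)/2 = 121/2
Step 3: u2 = (total - d1 + d2)/2 = (119 - 10 + 8)/2 = 117/2
Step 4: Nash product = (121/2 - 10) * (117/2 - 8)
Step 5: = 101/2 * 101/2 = 10201/4

10201/4


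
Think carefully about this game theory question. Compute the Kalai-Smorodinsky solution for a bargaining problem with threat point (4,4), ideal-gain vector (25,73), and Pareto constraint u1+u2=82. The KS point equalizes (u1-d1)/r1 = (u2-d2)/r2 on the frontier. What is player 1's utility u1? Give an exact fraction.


Step 1: At the KS point, (u1-d1)/r1 = (u2-d2)/r2 = t and u1+u2 = 82
Step 2: u1 = d1 + r1*t and u2 = d2 + r2*t, so (d1 + r1*t) + (d2 + r2*t) = 82
Step 3: t = (82 - 4 - 4)/(25 + 73) = 74/98 = 37/49
Step 4: u1 = d1 + r1*t = 4 + 25 * 37/49 = 1121/49
Step 5: (Check: u2 = d2 + r2*t = 2897/49; u1+u2 = 1121/49 + 2897/49 = 82, on the frontier.)

1121/49


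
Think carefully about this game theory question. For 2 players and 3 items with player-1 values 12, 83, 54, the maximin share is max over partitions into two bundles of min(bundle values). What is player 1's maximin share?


Step 1: Item values = 12, 83, 54
Step 2: Enumerate all 2-bundle partitions and take the smaller bundle:
  Partition 1: {12} vs {83,54} -> bundles 12, 137; min = 12
  Partition 2: {83} vs {12,54} -> bundles 83, 66; min = 66
  Partition 3: {54} vs {12,83} -> bundles 54, 95; min = 54
Step 3: MMS = max(12, 66, 54) = 66

66


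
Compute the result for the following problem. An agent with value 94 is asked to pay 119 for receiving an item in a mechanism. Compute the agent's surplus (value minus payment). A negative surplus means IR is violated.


Step 1: Surplus = value - payment = 94 - 119 = -25
Step 2: IR is violated (surplus < 0)

-25


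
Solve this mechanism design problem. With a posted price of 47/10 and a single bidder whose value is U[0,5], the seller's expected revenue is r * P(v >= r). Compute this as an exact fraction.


Step 1: Posted price r = 47/10, value support [0,5]
Step 2: P(v >= r) = (5 - 47/10)/5 = 3/50
Step 3: Expected revenue = r * P(v >= r) = 47/10 * 3/50
Step 4: Revenue = 141/500

141/500


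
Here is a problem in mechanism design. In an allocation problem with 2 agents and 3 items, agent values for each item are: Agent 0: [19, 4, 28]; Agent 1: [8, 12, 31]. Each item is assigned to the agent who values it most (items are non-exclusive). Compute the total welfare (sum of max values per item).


Step 1: For each item, find the maximum value among all agents.
Step 2: Item 0 -> Agent 0 (value 19)
Step 3: Item 1 -> Agent 1 (value 12)
Step 4: Item 2 -> Agent 1 (value 31)
Step 5: Total welfare = 19 + 12 + 31 = 62

62


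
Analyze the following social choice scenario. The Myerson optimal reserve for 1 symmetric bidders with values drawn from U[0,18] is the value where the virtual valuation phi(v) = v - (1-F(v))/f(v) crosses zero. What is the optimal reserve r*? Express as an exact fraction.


Step 1: For U[0,18], F(v) = v/18 and f(v) = 1/18
Step 2: phi(v) = v - (1 - v/18)/(1/18) = v - (18 - v) = 2v - 18
Step 3: Set phi(r*) = 0: 2r* - 18 = 0
Step 4: r* = 18/2 = 9 (the number of bidders n = 1 does not enter)

9


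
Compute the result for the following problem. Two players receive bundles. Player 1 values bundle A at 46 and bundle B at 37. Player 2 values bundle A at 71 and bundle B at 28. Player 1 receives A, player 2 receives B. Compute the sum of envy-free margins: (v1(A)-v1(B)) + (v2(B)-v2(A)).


Step 1: Player 1's margin = v1(A) - v1(B) = 46 - 37 = 9
Step 2: Player 2's margin = v2(B) - v2(A) = 28 - 71 = -43
Step 3: Total margin = 9 + -43 = -34

-34


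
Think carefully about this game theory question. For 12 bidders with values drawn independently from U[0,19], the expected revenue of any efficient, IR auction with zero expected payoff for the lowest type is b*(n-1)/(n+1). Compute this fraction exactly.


Step 1: By Revenue Equivalence, expected revenue = b*(n-1)/(n+1)
Step 2: Substituting n = 12, b = 19
Step 3: Revenue = 19*(12-1)/(12+1) = 19*11/13
Step 4: Revenue = 209/13

209/13


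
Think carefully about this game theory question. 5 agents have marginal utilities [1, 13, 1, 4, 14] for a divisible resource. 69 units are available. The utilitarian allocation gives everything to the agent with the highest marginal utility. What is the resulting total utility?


Step 1: The marginal utilities are [1, 13, 1, 4, 14]
Step 2: The highest marginal utility is 14
Step 3: All 69 units go to that agent
Step 4: Total utility = 14 * 69 = 966

966


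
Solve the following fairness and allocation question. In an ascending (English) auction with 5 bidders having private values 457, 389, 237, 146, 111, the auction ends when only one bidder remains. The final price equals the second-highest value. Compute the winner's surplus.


Step 1: Identify the highest value: 457
Step 2: Identify the second-highest value: 389
Step 3: The final price = second-highest value = 389
Step 4: Surplus = 457 - 389 = 68

68


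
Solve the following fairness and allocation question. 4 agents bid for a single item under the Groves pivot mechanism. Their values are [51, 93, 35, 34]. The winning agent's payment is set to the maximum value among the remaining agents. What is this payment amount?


Step 1: The efficient winner is agent 1 with value 93
Step 2: Other agents' values: [51, 35, 34]
Step 3: Pivot payment = max(others) = 51
Step 4: The winner pays 51

51


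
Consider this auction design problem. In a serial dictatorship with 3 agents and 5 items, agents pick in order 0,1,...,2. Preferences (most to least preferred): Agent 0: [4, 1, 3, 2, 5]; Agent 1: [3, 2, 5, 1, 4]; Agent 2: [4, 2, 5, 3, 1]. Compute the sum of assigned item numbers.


Step 1: Agent 0 picks item 4
Step 2: Agent 1 picks item 3
Step 3: Agent 2 picks item 2
Step 4: Sum = 4 + 3 + 2 = 9

9


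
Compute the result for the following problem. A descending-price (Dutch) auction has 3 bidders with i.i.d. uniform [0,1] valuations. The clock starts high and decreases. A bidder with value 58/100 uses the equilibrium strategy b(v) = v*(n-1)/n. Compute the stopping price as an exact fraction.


Step 1: Dutch auctions are strategically equivalent to first-price auctions
Step 2: The equilibrium bid is b(v) = v*(n-1)/n
Step 3: b = 29/50 * 2/3
Step 4: b = 29/75

29/75


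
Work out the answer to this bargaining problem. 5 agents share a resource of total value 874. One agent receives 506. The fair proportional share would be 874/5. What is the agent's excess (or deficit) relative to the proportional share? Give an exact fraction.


Step 1: Proportional share = 874/5
Step 2: Agent's actual allocation = 506
Step 3: Excess = 506 - 874/5 = 1656/5

1656/5


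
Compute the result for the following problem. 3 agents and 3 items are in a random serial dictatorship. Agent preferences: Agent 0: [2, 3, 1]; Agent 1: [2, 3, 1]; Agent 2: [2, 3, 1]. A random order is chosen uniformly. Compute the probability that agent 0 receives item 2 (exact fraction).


Step 1: Agent 0 wants item 2
Step 2: There are 6 possible orderings of agents
Step 3: In 2 orderings, agent 0 gets item 2
Step 4: Probability = 2/6 = 1/3

1/3


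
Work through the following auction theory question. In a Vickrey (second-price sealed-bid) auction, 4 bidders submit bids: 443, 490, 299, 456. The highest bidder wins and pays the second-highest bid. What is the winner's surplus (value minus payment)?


Step 1: Sort bids in descending order: 490, 456, 443, 299
Step 2: The winning bid is the highest: 490
Step 3: The payment equals the second-highest bid: 456
Step 4: Surplus = winner's bid - payment = 490 - 456 = 34

34


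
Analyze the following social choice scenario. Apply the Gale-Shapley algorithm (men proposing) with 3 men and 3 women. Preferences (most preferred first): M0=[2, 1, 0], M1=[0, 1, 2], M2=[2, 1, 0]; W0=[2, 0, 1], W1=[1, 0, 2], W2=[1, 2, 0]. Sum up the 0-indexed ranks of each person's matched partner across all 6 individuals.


Step 1: Run Gale-Shapley (men propose, women hold best offer):
  M0 proposes to W2; she accepts
  M1 proposes to W0; she accepts
  M2 proposes to W2; she switches from M0
  M0 proposes to W1; she accepts
Step 2: Final matching: W0-M1, W1-M0, W2-M2
Step 3: 0-indexed ranks (man's rank of his match, then woman's): 0 + 2 + 1 + 1 + 0 + 1
Step 4: Total rank sum = 5

5


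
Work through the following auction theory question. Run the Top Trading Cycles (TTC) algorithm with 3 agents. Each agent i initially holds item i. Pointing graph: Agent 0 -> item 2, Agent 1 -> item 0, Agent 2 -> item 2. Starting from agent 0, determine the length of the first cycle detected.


Step 1: Trace the pointer graph from agent 0: 0 -> 2 -> 2
Step 2: A cycle is detected when we revisit agent 2
Step 3: The cycle is: 2 -> 2
Step 4: Cycle length = 1

1


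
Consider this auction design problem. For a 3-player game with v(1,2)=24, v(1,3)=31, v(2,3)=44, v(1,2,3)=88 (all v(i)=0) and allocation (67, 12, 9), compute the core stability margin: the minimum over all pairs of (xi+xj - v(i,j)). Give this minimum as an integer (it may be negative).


Step 1: Slack for coalition (1,2): x1+x2 - v12 = 79 - 24 = 55
Step 2: Slack for coalition (1,3): x1+x3 - v13 = 76 - 31 = 45
Step 3: Slack for coalition (2,3): x2+x3 - v23 = 21 - 44 = -23
Step 4: Minimum slack = min(55, 45, -23) = -23, attained by (2,3); coalition (2,3) can block (slack < 0), so the allocation is not in the core

-23


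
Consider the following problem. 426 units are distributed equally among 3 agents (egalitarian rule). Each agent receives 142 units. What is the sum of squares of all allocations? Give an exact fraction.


Step 1: Each agent's share = 426/3 = 142
Step 2: Square of each share = (142)^2 = 20164
Step 3: Sum of squares = 3 * 20164 = 60492

60492


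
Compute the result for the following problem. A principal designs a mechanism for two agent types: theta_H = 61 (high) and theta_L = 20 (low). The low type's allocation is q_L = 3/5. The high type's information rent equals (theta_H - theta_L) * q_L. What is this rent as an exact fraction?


Step 1: theta_H - theta_L = 61 - 20 = 41
Step 2: Information rent = (theta_H - theta_L) * q_L
Step 3: = 41 * 3/5
Step 4: = 123/5

123/5


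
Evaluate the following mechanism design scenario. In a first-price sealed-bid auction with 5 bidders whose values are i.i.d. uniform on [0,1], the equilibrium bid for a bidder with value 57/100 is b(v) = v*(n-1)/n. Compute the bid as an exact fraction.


Step 1: The symmetric BNE bidding function is b(v) = v * (n-1) / n
Step 2: Substitute v = 57/100 and n = 5
Step 3: b = 57/100 * 4/5
Step 4: b = 57/125

57/125


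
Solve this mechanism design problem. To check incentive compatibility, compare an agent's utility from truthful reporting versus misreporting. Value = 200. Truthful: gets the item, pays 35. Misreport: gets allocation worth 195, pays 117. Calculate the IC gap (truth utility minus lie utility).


Step 1: U(truth) = value - payment = 200 - 35 = 165
Step 2: U(lie) = allocation - payment = 195 - 117 = 78
Step 3: IC gap = 165 - 78 = 87

87


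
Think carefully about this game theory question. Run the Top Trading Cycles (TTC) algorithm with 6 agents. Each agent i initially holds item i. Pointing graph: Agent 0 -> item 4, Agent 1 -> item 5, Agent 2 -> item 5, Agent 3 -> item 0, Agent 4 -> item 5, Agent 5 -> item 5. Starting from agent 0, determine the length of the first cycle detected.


Step 1: Trace the pointer graph from agent 0: 0 -> 4 -> 5 -> 5
Step 2: A cycle is detected when we revisit agent 5
Step 3: The cycle is: 5 -> 5
Step 4: Cycle length = 1

1


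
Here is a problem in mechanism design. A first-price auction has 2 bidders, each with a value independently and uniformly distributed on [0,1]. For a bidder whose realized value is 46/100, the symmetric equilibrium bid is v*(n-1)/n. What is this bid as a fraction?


Step 1: The symmetric BNE bidding function is b(v) = v * (n-1) / n
Step 2: Substitute v = 23/50 and n = 2
Step 3: b = 23/50 * 1/2
Step 4: b = 23/100

23/100


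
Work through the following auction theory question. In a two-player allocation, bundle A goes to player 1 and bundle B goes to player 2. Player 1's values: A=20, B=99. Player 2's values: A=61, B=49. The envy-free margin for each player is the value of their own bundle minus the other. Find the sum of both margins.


Step 1: Player 1's margin = v1(A) - v1(B) = 20 - 99 = -79
Step 2: Player 2's margin = v2(B) - v2(A) = 49 - 61 = -12
Step 3: Total margin = -79 + -12 = -91

-91


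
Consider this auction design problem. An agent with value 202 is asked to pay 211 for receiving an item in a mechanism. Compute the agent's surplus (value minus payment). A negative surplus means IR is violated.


Step 1: Surplus = value - payment = 202 - 211 = -9
Step 2: IR is violated (surplus < 0)

-9


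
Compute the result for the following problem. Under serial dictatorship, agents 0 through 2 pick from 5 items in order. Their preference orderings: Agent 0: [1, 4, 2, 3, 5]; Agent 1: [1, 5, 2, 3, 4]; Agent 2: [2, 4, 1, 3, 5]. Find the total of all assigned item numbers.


Step 1: Agent 0 picks item 1
Step 2: Agent 1 picks item 5
Step 3: Agent 2 picks item 2
Step 4: Sum = 1 + 5 + 2 = 8

8


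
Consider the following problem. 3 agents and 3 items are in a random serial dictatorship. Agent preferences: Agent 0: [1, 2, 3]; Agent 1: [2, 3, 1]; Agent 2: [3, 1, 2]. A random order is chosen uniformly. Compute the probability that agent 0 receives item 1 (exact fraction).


Step 1: Agent 0 wants item 1
Step 2: There are 6 possible orderings of agents
Step 3: In 6 orderings, agent 0 gets item 1
Step 4: Probability = 6/6 = 1

1


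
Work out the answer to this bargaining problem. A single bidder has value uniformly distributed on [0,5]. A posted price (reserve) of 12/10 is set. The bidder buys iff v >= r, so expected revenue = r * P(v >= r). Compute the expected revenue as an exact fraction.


Step 1: Posted price r = 6/5, value support [0,5]
Step 2: P(v >= r) = (5 - 6/5)/5 = 19/25
Step 3: Expected revenue = r * P(v >= r) = 6/5 * 19/25
Step 4: Revenue = 114/125

114/125


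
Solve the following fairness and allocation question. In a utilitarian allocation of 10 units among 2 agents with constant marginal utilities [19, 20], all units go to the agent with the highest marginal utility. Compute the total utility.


Step 1: The marginal utilities are [19, 20]
Step 2: The highest marginal utility is 20
Step 3: All 10 units go to that agent
Step 4: Total utility = 20 * 10 = 200

200


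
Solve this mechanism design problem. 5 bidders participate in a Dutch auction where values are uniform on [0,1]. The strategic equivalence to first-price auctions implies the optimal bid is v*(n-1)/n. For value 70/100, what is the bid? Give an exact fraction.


Step 1: Dutch auctions are strategically equivalent to first-price auctions
Step 2: The equilibrium bid is b(v) = v*(n-1)/n
Step 3: b = 7/10 * 4/5
Step 4: b = 14/25

14/25


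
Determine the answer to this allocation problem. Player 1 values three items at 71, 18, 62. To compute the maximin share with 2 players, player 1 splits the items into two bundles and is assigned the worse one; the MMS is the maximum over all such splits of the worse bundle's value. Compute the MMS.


Step 1: Item values = 71, 18, 62
Step 2: Enumerate all 2-bundle partitions and take the smaller bundle:
  Partition 1: {71} vs {18,62} -> bundles 71, 80; min = 71
  Partition 2: {18} vs {71,62} -> bundles 18, 133; min = 18
  Partition 3: {62} vs {71,18} -> bundles 62, 89; min = 62
Step 3: MMS = max(71, 18, 62) = 71

71


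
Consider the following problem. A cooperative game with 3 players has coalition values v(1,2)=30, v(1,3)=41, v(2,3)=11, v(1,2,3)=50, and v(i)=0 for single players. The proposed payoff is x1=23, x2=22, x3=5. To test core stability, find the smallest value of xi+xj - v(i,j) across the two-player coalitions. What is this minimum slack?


Step 1: Slack for coalition (1,2): x1+x2 - v12 = 45 - 30 = 15
Step 2: Slack for coalition (1,3): x1+x3 - v13 = 28 - 41 = -13
Step 3: Slack for coalition (2,3): x2+x3 - v23 = 27 - 11 = 16
Step 4: Minimum slack = min(15, -13, 16) = -13, attained by (1,3); coalition (1,3) can block (slack < 0), so the allocation is not in the core

-13


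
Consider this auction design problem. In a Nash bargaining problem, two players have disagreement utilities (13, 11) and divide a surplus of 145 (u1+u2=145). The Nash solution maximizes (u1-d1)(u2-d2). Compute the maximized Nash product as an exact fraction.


Step 1: The Nash solution splits surplus symmetrically above the disagreement point
Step 2: u1 = (total + d1 - d2)/2 = (145 + 13 - 11)/2 = 147/2
Step 3: u2 = (total - d1 + d2)/2 = (145 - 13 + 11)/2 = 143/2
Step 4: Nash product = (147/2 - 13) * (143/2 - 11)
Step 5: = 121/2 * 121/2 = 14641/4

14641/4


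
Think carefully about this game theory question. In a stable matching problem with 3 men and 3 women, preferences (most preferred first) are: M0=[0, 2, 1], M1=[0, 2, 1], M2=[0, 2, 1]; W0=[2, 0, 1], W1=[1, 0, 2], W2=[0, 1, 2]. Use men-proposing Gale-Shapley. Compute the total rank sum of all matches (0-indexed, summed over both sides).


Step 1: Run Gale-Shapley (men propose, women hold best offer):
  M0 proposes to W0; she accepts
  M1 proposes to W0; rejected
  M1 proposes to W2; she accepts
  M2 proposes to W0; she switches from M0
  M0 proposes to W2; she switches from M1
  M1 proposes to W1; she accepts
Step 2: Final matching: W0-M2, W1-M1, W2-M0
Step 3: 0-indexed ranks (man's rank of his match, then woman's): 0 + 0 + 2 + 0 + 1 + 0
Step 4: Total rank sum = 3

3


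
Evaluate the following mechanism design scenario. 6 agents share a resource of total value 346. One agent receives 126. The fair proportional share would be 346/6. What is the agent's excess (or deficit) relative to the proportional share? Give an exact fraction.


Step 1: Proportional share = 346/6 = 173/3
Step 2: Agent's actual allocation = 126
Step 3: Excess = 126 - 173/3 = 205/3

205/3


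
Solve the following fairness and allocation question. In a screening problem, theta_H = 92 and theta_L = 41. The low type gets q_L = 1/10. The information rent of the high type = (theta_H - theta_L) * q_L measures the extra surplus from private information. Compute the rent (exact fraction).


Step 1: theta_H - theta_L = 92 - 41 = 51
Step 2: Information rent = (theta_H - theta_L) * q_L
Step 3: = 51 * 1/10
Step 4: = 51/10

51/10
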